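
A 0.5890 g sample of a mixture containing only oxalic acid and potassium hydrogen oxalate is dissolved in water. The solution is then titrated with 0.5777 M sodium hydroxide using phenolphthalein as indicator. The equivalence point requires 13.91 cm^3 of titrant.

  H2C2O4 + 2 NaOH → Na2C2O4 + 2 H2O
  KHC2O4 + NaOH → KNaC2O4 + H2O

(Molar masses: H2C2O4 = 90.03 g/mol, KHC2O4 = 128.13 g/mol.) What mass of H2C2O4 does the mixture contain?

n(NaOH) = 0.01391 × 0.5777 = 8.036 × 10^-3 mol
Let x = n(H2C2O4), y = n(KHC2O4).
Titrant: 2x + 1y = 8.036 × 10^-3;  mass: 90.03x + 128.13y = 0.5890
Solving, x = 2.651 × 10^-3 mol, y = 2.734 × 10^-3 mol
mass of H2C2O4 = 2.651 × 10^-3 × 90.03 = 0.2386 g

0.2386 g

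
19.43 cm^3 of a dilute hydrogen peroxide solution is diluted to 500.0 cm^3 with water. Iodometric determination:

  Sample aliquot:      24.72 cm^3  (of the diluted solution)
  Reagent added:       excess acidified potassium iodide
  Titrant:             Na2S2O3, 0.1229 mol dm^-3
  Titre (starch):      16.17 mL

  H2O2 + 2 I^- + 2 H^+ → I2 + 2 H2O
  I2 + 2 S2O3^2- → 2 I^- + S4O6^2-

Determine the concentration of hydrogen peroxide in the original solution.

1.034 mol/L

n(S2O3^2-) = 0.01617 × 0.1229 = 1.987 × 10^-3 mol
n(I2) = n(S2O3^2-)/2 = 9.936 × 10^-4 mol
n(H2O2) in the aliquot = 9.936 × 10^-4 mol (1:1 ratio)
[H2O2]_dilute = 9.936 × 10^-4 / 0.02472 = 0.04020 mol/L
[H2O2]_original = 0.04020 × 500.0/19.43 = 1.034 mol/L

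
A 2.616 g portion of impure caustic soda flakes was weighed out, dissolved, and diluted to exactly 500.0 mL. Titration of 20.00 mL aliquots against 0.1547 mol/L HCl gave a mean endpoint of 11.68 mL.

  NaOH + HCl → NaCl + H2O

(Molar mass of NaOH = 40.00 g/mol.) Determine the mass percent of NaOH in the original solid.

n(HCl) per titration = 0.01168 × 0.1547 = 1.807 × 10^-3 mol
n(NaOH) in each aliquot = 1.807 × 10^-3 mol (1:1 ratio)
n(NaOH) in the whole flask = 1.807 × 10^-3 × 500.0/20.00 = 0.04517 mol
mass of NaOH = 0.04517 × 40.00 = 1.807 g
% NaOH = 1.807 / 2.616 × 100 = 69.07 %

69.07 %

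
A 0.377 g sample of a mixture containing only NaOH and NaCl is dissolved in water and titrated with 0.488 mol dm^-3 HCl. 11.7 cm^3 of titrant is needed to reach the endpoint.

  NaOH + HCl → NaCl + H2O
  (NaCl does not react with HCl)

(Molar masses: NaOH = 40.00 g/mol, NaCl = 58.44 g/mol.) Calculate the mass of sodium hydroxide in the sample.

n(HCl) = 0.0117 × 0.488 = 5.71 × 10^-3 mol
Let x = n(NaOH), y = n(NaCl).
Titrant: 1x = 5.71 × 10^-3;  mass: 40.00x + 58.44y = 0.377
Solving, x = 5.71 × 10^-3 mol, y = 2.54 × 10^-3 mol
mass of NaOH = 5.71 × 10^-3 × 40.00 = 0.228 g

0.228 g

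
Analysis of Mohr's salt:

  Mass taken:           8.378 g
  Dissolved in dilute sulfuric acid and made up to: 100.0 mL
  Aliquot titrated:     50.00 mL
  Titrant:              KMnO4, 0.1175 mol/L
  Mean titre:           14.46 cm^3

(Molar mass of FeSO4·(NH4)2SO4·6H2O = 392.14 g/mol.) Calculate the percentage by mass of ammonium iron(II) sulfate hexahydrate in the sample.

79.53 %

MnO4^- + 5 Fe^2+ + 8 H^+ → Mn^2+ + 5 Fe^3+ + 4 H2O
n(KMnO4) per titration = 0.01446 × 0.1175 = 1.699 × 10^-3 mol
From the 5:1 ratio, n(FeSO4·(NH4)2SO4·6H2O) in each aliquot = 5/1 × 1.699 × 10^-3 = 8.495 × 10^-3 mol
n(FeSO4·(NH4)2SO4·6H2O) in the whole flask = 8.495 × 10^-3 × 100.0/50.00 = 0.01699 mol
mass of FeSO4·(NH4)2SO4·6H2O = 0.01699 × 392.14 = 6.663 g
% FeSO4·(NH4)2SO4·6H2O = 6.663 / 8.378 × 100 = 79.53 %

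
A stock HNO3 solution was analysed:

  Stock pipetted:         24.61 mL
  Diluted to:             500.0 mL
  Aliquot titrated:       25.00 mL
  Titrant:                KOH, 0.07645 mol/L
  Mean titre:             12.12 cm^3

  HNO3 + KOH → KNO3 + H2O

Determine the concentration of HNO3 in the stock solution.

0.7530 mol/L

n(KOH) = 0.01212 × 0.07645 = 9.266 × 10^-4 mol
n(HNO3) in the aliquot = 9.266 × 10^-4 mol (1:1 ratio)
[HNO3]_dilute = 9.266 × 10^-4 / 0.02500 = 0.03706 mol/L
Dilution factor = 500.0 / 24.61 = 20.32
[HNO3]_stock = 0.03706 × 20.32 = 0.7530 mol/L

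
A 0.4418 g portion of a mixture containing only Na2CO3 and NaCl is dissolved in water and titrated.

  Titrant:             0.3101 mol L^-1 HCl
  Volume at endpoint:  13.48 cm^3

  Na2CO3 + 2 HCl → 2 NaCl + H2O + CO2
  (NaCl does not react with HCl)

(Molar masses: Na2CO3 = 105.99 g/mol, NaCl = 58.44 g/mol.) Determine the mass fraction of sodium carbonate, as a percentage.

n(HCl) = 0.01348 × 0.3101 = 4.180 × 10^-3 mol
Let x = n(Na2CO3), y = n(NaCl).
Titrant: 2x = 4.180 × 10^-3;  mass: 105.99x + 58.44y = 0.4418
Solving, x = 2.090 × 10^-3 mol, y = 3.769 × 10^-3 mol
mass of Na2CO3 = 2.090 × 10^-3 × 105.99 = 0.2215 g
% Na2CO3 = 0.2215 / 0.4418 × 100 = 50.14 %

50.14 %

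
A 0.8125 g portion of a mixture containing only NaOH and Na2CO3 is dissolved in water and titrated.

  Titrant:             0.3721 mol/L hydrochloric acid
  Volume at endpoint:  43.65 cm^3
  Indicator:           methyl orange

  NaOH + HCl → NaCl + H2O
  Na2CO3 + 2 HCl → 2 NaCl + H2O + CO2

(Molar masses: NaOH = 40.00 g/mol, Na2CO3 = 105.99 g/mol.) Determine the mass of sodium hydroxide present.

0.1485 g

n(HCl) = 0.04365 × 0.3721 = 0.01624 mol
Let x = n(NaOH), y = n(Na2CO3).
Titrant: 1x + 2y = 0.01624;  mass: 40.00x + 105.99y = 0.8125
Solving, x = 3.713 × 10^-3 mol, y = 6.264 × 10^-3 mol
mass of NaOH = 3.713 × 10^-3 × 40.00 = 0.1485 g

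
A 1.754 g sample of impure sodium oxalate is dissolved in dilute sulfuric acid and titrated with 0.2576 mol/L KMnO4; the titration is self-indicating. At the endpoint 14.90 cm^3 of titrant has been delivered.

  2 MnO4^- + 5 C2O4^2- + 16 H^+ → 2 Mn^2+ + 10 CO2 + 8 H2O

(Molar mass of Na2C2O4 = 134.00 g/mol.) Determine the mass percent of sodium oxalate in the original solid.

n(KMnO4) = 0.01490 L × 0.2576 mol/L = 3.838 × 10^-3 mol
From the 5:2 ratio, n(Na2C2O4) = 5/2 × 3.838 × 10^-3 = 9.596 × 10^-3 mol
mass of Na2C2O4 = 9.596 × 10^-3 × 134.00 g/mol = 1.286 g
% Na2C2O4 = 1.286 / 1.754 × 100 = 73.31 %

73.31 %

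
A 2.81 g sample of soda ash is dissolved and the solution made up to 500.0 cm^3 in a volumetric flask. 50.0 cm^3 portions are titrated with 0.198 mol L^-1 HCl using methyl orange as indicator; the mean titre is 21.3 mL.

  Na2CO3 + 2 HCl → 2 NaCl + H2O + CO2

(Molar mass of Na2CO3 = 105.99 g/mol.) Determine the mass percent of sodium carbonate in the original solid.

79.5 %

n(HCl) per titration = 0.0213 × 0.198 = 4.22 × 10^-3 mol
From the 1:2 ratio, n(Na2CO3) in each aliquot = 1/2 × 4.22 × 10^-3 = 2.11 × 10^-3 mol
n(Na2CO3) in the whole flask = 2.11 × 10^-3 × 500.0/50.0 = 0.0211 mol
mass of Na2CO3 = 0.0211 × 105.99 = 2.24 g
% Na2CO3 = 2.24 / 2.81 × 100 = 79.5 %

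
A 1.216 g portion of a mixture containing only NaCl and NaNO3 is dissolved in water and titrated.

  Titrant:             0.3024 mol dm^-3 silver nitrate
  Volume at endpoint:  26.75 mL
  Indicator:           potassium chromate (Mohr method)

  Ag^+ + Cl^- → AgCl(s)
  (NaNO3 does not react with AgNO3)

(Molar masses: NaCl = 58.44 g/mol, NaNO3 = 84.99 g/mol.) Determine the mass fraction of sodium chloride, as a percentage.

n(AgNO3) = 0.02675 × 0.3024 = 8.089 × 10^-3 mol
Let x = n(NaCl), y = n(NaNO3).
Titrant: 1x = 8.089 × 10^-3;  mass: 58.44x + 84.99y = 1.216
Solving, x = 8.089 × 10^-3 mol, y = 8.745 × 10^-3 mol
mass of NaCl = 8.089 × 10^-3 × 58.44 = 0.4727 g
% NaCl = 0.4727 / 1.216 × 100 = 38.88 %

38.88 %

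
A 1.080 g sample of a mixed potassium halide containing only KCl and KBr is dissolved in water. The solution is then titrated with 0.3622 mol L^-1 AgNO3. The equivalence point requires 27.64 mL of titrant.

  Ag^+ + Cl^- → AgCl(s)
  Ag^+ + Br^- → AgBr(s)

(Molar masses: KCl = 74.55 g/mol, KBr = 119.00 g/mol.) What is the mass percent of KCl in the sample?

n(AgNO3) = 0.02764 × 0.3622 = 0.01001 mol
Let x = n(KCl), y = n(KBr).
Titrant: 1x + 1y = 0.01001;  mass: 74.55x + 119.00y = 1.080
Solving, x = 2.505 × 10^-3 mol, y = 7.507 × 10^-3 mol
mass of KCl = 2.505 × 10^-3 × 74.55 = 0.1867 g
% KCl = 0.1867 / 1.080 × 100 = 17.29 %

17.29 %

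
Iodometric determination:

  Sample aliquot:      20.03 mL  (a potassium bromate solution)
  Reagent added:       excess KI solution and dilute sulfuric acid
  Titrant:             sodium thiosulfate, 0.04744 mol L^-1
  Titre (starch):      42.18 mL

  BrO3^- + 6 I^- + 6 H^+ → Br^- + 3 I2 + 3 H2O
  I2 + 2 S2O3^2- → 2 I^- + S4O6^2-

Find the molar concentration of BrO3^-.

0.01665 mol/L

n(S2O3^2-) = 0.04218 × 0.04744 = 2.001 × 10^-3 mol
n(I2) = n(S2O3^2-)/2 = 1.001 × 10^-3 mol
From the 1:3 ratio, n(BrO3^-) in the aliquot = 1/3 × 1.001 × 10^-3 = 3.335 × 10^-4 mol
[BrO3^-] = 3.335 × 10^-4 / 0.02003 = 0.01665 mol/L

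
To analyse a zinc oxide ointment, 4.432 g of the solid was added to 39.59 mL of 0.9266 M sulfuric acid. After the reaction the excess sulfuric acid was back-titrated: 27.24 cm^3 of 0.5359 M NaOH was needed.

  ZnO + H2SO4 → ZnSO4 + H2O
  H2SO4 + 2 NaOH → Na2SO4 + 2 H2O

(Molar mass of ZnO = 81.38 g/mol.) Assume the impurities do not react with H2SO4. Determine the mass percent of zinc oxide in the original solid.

n(H2SO4) added = 0.03959 × 0.9266 = 0.03668 mol
n(NaOH) used in back-titration = 0.02724 × 0.5359 = 0.01460 mol
From the 1:2 ratio, n(H2SO4) left over = 1/2 × 0.01460 = 7.299 × 10^-3 mol
n(H2SO4) consumed by analyte = 0.03668 − 7.299 × 10^-3 = 0.02939 mol
n(ZnO) = 0.02939 mol (1:1 ratio)
mass of ZnO = 0.02939 × 81.38 = 2.391 g
% ZnO = 2.391 / 4.432 × 100 = 53.96 %

53.96 %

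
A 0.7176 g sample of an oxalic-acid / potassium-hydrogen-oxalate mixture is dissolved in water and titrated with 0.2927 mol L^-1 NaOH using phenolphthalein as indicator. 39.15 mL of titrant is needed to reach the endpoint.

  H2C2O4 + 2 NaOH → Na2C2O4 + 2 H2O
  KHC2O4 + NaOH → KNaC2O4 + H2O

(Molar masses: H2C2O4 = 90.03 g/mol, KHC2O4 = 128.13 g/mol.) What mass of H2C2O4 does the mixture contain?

0.4066 g

n(NaOH) = 0.03915 × 0.2927 = 0.01146 mol
Let x = n(H2C2O4), y = n(KHC2O4).
Titrant: 2x + 1y = 0.01146;  mass: 90.03x + 128.13y = 0.7176
Solving, x = 4.516 × 10^-3 mol, y = 2.428 × 10^-3 mol
mass of H2C2O4 = 4.516 × 10^-3 × 90.03 = 0.4066 g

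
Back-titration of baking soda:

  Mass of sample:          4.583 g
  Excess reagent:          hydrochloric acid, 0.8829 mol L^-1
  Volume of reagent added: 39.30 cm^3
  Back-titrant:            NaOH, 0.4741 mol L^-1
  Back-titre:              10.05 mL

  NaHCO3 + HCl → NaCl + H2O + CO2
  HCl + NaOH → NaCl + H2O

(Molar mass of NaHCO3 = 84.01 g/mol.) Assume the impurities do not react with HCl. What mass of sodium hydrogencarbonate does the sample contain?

2.515 g

n(HCl) added = 0.03930 × 0.8829 = 0.03470 mol
n(NaOH) used in back-titration = 0.01005 × 0.4741 = 4.765 × 10^-3 mol
n(HCl) left over = 4.765 × 10^-3 mol (1:1 ratio)
n(HCl) consumed by analyte = 0.03470 − 4.765 × 10^-3 = 0.02993 mol
n(NaHCO3) = 0.02993 mol (1:1 ratio)
mass of NaHCO3 = 0.02993 × 84.01 = 2.515 g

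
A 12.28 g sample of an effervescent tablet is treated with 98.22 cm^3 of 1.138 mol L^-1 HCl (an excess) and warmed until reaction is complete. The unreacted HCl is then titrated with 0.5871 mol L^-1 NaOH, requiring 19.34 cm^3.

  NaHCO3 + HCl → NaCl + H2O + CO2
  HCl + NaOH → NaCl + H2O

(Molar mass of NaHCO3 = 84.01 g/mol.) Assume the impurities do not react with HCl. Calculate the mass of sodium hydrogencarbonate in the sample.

n(HCl) added = 0.09822 × 1.138 = 0.1118 mol
n(NaOH) used in back-titration = 0.01934 × 0.5871 = 0.01135 mol
n(HCl) left over = 0.01135 mol (1:1 ratio)
n(HCl) consumed by analyte = 0.1118 − 0.01135 = 0.1004 mol
n(NaHCO3) = 0.1004 mol (1:1 ratio)
mass of NaHCO3 = 0.1004 × 84.01 = 8.436 g

8.436 g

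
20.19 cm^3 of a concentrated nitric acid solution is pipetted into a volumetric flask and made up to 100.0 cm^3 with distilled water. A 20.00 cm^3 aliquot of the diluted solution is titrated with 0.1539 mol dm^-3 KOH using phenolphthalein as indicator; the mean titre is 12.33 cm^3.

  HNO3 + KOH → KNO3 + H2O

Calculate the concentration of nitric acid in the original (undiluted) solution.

n(KOH) = 0.01233 × 0.1539 = 1.898 × 10^-3 mol
n(HNO3) in the aliquot = 1.898 × 10^-3 mol (1:1 ratio)
[HNO3]_dilute = 1.898 × 10^-3 / 0.02000 = 0.09488 mol/L
Dilution factor = 100.0 / 20.19 = 4.953
[HNO3]_stock = 0.09488 × 4.953 = 0.4699 mol/L

0.4699 mol/L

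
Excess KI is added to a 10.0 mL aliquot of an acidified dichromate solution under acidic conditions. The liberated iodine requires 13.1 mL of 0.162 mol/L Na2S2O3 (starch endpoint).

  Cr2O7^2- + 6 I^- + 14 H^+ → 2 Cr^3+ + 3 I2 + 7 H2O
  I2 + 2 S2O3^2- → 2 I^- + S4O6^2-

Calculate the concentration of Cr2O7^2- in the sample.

0.0354 mol/L

n(S2O3^2-) = 0.0131 × 0.162 = 2.12 × 10^-3 mol
n(I2) = n(S2O3^2-)/2 = 1.06 × 10^-3 mol
From the 1:3 ratio, n(Cr2O7^2-) in the aliquot = 1/3 × 1.06 × 10^-3 = 3.54 × 10^-4 mol
[Cr2O7^2-] = 3.54 × 10^-4 / 0.0100 = 0.0354 mol/L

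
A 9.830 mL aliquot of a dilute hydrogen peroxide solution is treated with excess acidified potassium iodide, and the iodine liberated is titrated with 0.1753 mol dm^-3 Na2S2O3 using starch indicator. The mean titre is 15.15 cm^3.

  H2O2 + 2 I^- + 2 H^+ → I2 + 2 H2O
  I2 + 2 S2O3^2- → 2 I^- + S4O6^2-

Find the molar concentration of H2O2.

0.1351 mol/L

n(S2O3^2-) = 0.01515 × 0.1753 = 2.656 × 10^-3 mol
n(I2) = n(S2O3^2-)/2 = 1.328 × 10^-3 mol
n(H2O2) in the aliquot = 1.328 × 10^-3 mol (1:1 ratio)
[H2O2] = 1.328 × 10^-3 / 0.009830 = 0.1351 mol/L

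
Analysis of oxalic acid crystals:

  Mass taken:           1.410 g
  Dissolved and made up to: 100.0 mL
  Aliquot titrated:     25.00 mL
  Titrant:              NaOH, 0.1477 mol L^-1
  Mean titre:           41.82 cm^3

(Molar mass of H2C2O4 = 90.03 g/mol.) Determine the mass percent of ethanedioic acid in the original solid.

H2C2O4 + 2 NaOH → Na2C2O4 + 2 H2O
n(NaOH) per titration = 0.04182 × 0.1477 = 6.177 × 10^-3 mol
From the 1:2 ratio, n(H2C2O4) in each aliquot = 1/2 × 6.177 × 10^-3 = 3.088 × 10^-3 mol
n(H2C2O4) in the whole flask = 3.088 × 10^-3 × 100.0/25.00 = 0.01235 mol
mass of H2C2O4 = 0.01235 × 90.03 = 1.112 g
% H2C2O4 = 1.112 / 1.410 × 100 = 78.88 %

78.88 %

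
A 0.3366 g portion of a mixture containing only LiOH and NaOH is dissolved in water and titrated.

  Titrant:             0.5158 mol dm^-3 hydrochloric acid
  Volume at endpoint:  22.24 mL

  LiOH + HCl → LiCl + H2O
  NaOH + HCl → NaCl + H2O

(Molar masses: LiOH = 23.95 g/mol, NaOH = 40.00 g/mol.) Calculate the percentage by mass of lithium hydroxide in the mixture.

54.20 %

n(HCl) = 0.02224 × 0.5158 = 0.01147 mol
Let x = n(LiOH), y = n(NaOH).
Titrant: 1x + 1y = 0.01147;  mass: 23.95x + 40.00y = 0.3366
Solving, x = 7.617 × 10^-3 mol, y = 3.854 × 10^-3 mol
mass of LiOH = 7.617 × 10^-3 × 23.95 = 0.1824 g
% LiOH = 0.1824 / 0.3366 × 100 = 54.20 %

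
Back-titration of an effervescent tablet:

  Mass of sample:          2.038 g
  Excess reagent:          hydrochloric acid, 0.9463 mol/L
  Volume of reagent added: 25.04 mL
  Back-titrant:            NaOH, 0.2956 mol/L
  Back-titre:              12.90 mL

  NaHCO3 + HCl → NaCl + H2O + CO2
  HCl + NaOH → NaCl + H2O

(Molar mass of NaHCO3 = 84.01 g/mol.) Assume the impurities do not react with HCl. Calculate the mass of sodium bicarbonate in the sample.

1.670 g

n(HCl) added = 0.02504 × 0.9463 = 0.02370 mol
n(NaOH) used in back-titration = 0.01290 × 0.2956 = 3.813 × 10^-3 mol
n(HCl) left over = 3.813 × 10^-3 mol (1:1 ratio)
n(HCl) consumed by analyte = 0.02370 − 3.813 × 10^-3 = 0.01988 mol
n(NaHCO3) = 0.01988 mol (1:1 ratio)
mass of NaHCO3 = 0.01988 × 84.01 = 1.670 g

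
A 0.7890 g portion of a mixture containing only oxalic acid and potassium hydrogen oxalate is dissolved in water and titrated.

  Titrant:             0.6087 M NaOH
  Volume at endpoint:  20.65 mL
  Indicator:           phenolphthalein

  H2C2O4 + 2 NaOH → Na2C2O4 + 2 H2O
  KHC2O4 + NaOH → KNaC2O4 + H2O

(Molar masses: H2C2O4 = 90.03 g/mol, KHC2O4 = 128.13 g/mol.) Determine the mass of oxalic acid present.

n(NaOH) = 0.02065 × 0.6087 = 0.01257 mol
Let x = n(H2C2O4), y = n(KHC2O4).
Titrant: 2x + 1y = 0.01257;  mass: 90.03x + 128.13y = 0.7890
Solving, x = 4.942 × 10^-3 mol, y = 2.685 × 10^-3 mol
mass of H2C2O4 = 4.942 × 10^-3 × 90.03 = 0.4450 g

0.4450 g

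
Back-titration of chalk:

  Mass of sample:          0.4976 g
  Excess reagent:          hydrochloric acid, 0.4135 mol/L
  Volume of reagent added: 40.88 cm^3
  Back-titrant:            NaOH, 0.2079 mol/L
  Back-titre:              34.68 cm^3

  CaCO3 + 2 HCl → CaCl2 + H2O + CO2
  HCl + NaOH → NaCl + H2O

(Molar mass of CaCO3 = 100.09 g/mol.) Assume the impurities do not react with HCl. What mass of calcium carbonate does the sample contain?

0.4851 g

n(HCl) added = 0.04088 × 0.4135 = 0.01690 mol
n(NaOH) used in back-titration = 0.03468 × 0.2079 = 7.210 × 10^-3 mol
n(HCl) left over = 7.210 × 10^-3 mol (1:1 ratio)
n(HCl) consumed by analyte = 0.01690 − 7.210 × 10^-3 = 9.694 × 10^-3 mol
From the 1:2 ratio, n(CaCO3) = 1/2 × 9.694 × 10^-3 = 4.847 × 10^-3 mol
mass of CaCO3 = 4.847 × 10^-3 × 100.09 = 0.4851 g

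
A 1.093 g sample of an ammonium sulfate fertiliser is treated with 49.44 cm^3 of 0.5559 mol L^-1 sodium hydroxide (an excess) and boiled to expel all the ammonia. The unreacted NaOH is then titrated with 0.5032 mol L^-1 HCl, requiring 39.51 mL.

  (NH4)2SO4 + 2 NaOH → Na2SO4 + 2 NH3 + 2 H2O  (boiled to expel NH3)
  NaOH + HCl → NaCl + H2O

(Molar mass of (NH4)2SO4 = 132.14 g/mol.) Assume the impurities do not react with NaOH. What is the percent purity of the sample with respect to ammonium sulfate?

45.95 %

n(NaOH) added = 0.04944 × 0.5559 = 0.02748 mol
n(HCl) used in back-titration = 0.03951 × 0.5032 = 0.01988 mol
n(NaOH) left over = 0.01988 mol (1:1 ratio)
n(NaOH) consumed by analyte = 0.02748 − 0.01988 = 7.602 × 10^-3 mol
From the 1:2 ratio, n((NH4)2SO4) = 1/2 × 7.602 × 10^-3 = 3.801 × 10^-3 mol
mass of (NH4)2SO4 = 3.801 × 10^-3 × 132.14 = 0.5023 g
% (NH4)2SO4 = 0.5023 / 1.093 × 100 = 45.95 %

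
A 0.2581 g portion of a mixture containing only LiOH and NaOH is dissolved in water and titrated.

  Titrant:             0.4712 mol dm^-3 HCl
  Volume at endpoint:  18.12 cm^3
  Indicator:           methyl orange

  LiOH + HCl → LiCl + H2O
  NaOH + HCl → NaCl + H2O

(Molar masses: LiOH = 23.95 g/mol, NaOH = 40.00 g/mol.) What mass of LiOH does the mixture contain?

0.1245 g

n(HCl) = 0.01812 × 0.4712 = 8.538 × 10^-3 mol
Let x = n(LiOH), y = n(NaOH).
Titrant: 1x + 1y = 8.538 × 10^-3;  mass: 23.95x + 40.00y = 0.2581
Solving, x = 5.198 × 10^-3 mol, y = 3.340 × 10^-3 mol
mass of LiOH = 5.198 × 10^-3 × 23.95 = 0.1245 g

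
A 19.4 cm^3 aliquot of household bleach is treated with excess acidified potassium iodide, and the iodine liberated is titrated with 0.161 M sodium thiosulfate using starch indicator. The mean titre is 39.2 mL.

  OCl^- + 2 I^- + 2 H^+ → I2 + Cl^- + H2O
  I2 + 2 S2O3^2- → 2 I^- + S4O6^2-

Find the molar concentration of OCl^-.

0.163 M

n(S2O3^2-) = 0.0392 × 0.161 = 6.31 × 10^-3 mol
n(I2) = n(S2O3^2-)/2 = 3.16 × 10^-3 mol
n(OCl^-) in the aliquot = 3.16 × 10^-3 mol (1:1 ratio)
[OCl^-] = 3.16 × 10^-3 / 0.0194 = 0.163 mol/L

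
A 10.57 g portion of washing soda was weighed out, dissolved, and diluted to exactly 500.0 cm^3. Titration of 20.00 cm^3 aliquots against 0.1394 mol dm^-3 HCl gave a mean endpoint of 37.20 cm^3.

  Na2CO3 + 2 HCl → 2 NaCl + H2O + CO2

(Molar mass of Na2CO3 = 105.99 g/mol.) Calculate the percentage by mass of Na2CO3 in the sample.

65.00 %

n(HCl) per titration = 0.03720 × 0.1394 = 5.186 × 10^-3 mol
From the 1:2 ratio, n(Na2CO3) in each aliquot = 1/2 × 5.186 × 10^-3 = 2.593 × 10^-3 mol
n(Na2CO3) in the whole flask = 2.593 × 10^-3 × 500.0/20.00 = 0.06482 mol
mass of Na2CO3 = 0.06482 × 105.99 = 6.870 g
% Na2CO3 = 6.870 / 10.57 × 100 = 65.00 %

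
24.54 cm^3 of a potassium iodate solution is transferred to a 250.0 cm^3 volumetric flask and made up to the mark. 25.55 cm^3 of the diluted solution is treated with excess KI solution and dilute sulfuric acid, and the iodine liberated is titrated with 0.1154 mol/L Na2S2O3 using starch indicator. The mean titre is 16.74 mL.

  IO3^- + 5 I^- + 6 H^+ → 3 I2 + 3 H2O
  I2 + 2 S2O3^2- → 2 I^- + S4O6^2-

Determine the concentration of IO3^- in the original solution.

0.1284 mol/L

n(S2O3^2-) = 0.01674 × 0.1154 = 1.932 × 10^-3 mol
n(I2) = n(S2O3^2-)/2 = 9.659 × 10^-4 mol
From the 1:3 ratio, n(IO3^-) in the aliquot = 1/3 × 9.659 × 10^-4 = 3.220 × 10^-4 mol
[IO3^-]_dilute = 3.220 × 10^-4 / 0.02555 = 0.01260 mol/L
[IO3^-]_original = 0.01260 × 250.0/24.54 = 0.1284 mol/L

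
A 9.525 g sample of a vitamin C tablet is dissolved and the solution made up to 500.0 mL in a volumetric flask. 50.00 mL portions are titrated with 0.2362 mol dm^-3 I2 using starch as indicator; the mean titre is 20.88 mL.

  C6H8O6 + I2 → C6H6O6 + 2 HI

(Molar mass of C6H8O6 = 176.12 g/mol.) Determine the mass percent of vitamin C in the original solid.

n(I2) per titration = 0.02088 × 0.2362 = 4.932 × 10^-3 mol
n(C6H8O6) in each aliquot = 4.932 × 10^-3 mol (1:1 ratio)
n(C6H8O6) in the whole flask = 4.932 × 10^-3 × 500.0/50.00 = 0.04932 mol
mass of C6H8O6 = 0.04932 × 176.12 = 8.686 g
% C6H8O6 = 8.686 / 9.525 × 100 = 91.19 %

91.19 %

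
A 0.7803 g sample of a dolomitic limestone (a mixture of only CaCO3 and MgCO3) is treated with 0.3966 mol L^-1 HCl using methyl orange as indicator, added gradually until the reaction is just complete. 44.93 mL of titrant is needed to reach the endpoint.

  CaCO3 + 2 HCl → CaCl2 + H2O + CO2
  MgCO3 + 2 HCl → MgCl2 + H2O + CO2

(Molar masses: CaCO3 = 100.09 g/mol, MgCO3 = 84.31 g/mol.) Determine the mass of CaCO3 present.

n(HCl) = 0.04493 × 0.3966 = 0.01782 mol
Let x = n(CaCO3), y = n(MgCO3).
Titrant: 2x + 2y = 0.01782;  mass: 100.09x + 84.31y = 0.7803
Solving, x = 1.846 × 10^-3 mol, y = 7.064 × 10^-3 mol
mass of CaCO3 = 1.846 × 10^-3 × 100.09 = 0.1848 g

0.1848 g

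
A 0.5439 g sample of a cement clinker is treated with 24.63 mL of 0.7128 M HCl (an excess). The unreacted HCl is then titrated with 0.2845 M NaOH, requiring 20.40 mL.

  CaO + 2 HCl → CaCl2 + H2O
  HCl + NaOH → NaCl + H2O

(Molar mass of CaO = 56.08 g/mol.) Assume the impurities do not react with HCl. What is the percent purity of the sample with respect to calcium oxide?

n(HCl) added = 0.02463 × 0.7128 = 0.01756 mol
n(NaOH) used in back-titration = 0.02040 × 0.2845 = 5.804 × 10^-3 mol
n(HCl) left over = 5.804 × 10^-3 mol (1:1 ratio)
n(HCl) consumed by analyte = 0.01756 − 5.804 × 10^-3 = 0.01175 mol
From the 1:2 ratio, n(CaO) = 1/2 × 0.01175 = 5.876 × 10^-3 mol
mass of CaO = 5.876 × 10^-3 × 56.08 = 0.3295 g
% CaO = 0.3295 / 0.5439 × 100 = 60.59 %

60.59 %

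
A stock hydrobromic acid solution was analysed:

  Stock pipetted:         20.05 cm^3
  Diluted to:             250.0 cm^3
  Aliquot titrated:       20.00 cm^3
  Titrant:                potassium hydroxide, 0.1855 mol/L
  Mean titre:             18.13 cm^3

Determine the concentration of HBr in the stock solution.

HBr + KOH → KBr + H2O
n(KOH) = 0.01813 × 0.1855 = 3.363 × 10^-3 mol
n(HBr) in the aliquot = 3.363 × 10^-3 mol (1:1 ratio)
[HBr]_dilute = 3.363 × 10^-3 / 0.02000 = 0.1682 mol/L
Dilution factor = 250.0 / 20.05 = 12.47
[HBr]_stock = 0.1682 × 12.47 = 2.097 mol/L

2.097 mol/L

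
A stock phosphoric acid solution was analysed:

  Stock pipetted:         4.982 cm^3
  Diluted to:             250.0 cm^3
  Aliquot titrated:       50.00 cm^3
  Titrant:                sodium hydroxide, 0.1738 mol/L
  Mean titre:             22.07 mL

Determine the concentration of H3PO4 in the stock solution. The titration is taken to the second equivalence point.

H3PO4 + 2 NaOH → Na2HPO4 + 2 H2O
n(NaOH) = 0.02207 × 0.1738 = 3.836 × 10^-3 mol
From the 1:2 ratio, n(H3PO4) in the aliquot = 1/2 × 3.836 × 10^-3 = 1.918 × 10^-3 mol
[H3PO4]_dilute = 1.918 × 10^-3 / 0.05000 = 0.03836 mol/L
Dilution factor = 250.0 / 4.982 = 50.18
[H3PO4]_stock = 0.03836 × 50.18 = 1.925 mol/L

1.925 mol/L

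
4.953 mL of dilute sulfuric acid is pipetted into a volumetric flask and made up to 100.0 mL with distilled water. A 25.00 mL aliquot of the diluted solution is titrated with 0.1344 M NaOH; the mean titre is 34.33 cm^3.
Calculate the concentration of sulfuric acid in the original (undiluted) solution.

H2SO4 + 2 NaOH → Na2SO4 + 2 H2O
n(NaOH) = 0.03433 × 0.1344 = 4.614 × 10^-3 mol
From the 1:2 ratio, n(H2SO4) in the aliquot = 1/2 × 4.614 × 10^-3 = 2.307 × 10^-3 mol
[H2SO4]_dilute = 2.307 × 10^-3 / 0.02500 = 0.09228 mol/L
Dilution factor = 100.0 / 4.953 = 20.19
[H2SO4]_stock = 0.09228 × 20.19 = 1.863 mol/L

1.863 M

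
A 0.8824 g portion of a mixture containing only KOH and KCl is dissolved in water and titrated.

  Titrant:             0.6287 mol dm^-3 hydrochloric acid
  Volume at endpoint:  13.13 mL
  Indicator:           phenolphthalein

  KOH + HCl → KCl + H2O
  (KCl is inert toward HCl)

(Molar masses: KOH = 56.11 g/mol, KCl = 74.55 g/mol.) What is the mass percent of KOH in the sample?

52.49 %

n(HCl) = 0.01313 × 0.6287 = 8.255 × 10^-3 mol
Let x = n(KOH), y = n(KCl).
Titrant: 1x = 8.255 × 10^-3;  mass: 56.11x + 74.55y = 0.8824
Solving, x = 8.255 × 10^-3 mol, y = 5.623 × 10^-3 mol
mass of KOH = 8.255 × 10^-3 × 56.11 = 0.4632 g
% KOH = 0.4632 / 0.8824 × 100 = 52.49 %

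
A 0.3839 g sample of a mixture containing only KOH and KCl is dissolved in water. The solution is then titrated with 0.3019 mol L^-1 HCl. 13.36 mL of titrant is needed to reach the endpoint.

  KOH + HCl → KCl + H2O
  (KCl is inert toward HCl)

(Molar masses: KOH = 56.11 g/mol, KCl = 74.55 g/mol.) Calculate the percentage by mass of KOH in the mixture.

58.95 %

n(HCl) = 0.01336 × 0.3019 = 4.033 × 10^-3 mol
Let x = n(KOH), y = n(KCl).
Titrant: 1x = 4.033 × 10^-3;  mass: 56.11x + 74.55y = 0.3839
Solving, x = 4.033 × 10^-3 mol, y = 2.114 × 10^-3 mol
mass of KOH = 4.033 × 10^-3 × 56.11 = 0.2263 g
% KOH = 0.2263 / 0.3839 × 100 = 58.95 %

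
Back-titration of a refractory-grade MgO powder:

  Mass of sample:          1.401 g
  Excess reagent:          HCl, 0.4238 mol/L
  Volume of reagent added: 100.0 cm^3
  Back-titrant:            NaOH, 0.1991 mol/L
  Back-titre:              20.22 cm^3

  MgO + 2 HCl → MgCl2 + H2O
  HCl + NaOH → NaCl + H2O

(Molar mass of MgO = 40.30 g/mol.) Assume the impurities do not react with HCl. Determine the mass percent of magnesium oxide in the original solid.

55.16 %

n(HCl) added = 0.1000 × 0.4238 = 0.04238 mol
n(NaOH) used in back-titration = 0.02022 × 0.1991 = 4.026 × 10^-3 mol
n(HCl) left over = 4.026 × 10^-3 mol (1:1 ratio)
n(HCl) consumed by analyte = 0.04238 − 4.026 × 10^-3 = 0.03835 mol
From the 1:2 ratio, n(MgO) = 1/2 × 0.03835 = 0.01918 mol
mass of MgO = 0.01918 × 40.30 = 0.7728 g
% MgO = 0.7728 / 1.401 × 100 = 55.16 %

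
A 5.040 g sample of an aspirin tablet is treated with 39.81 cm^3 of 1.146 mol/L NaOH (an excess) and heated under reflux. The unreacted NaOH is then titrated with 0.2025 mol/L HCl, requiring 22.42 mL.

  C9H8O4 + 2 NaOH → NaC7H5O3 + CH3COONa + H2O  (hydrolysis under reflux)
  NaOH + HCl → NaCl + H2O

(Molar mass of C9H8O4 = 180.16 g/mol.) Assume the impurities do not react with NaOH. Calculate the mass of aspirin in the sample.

3.701 g

n(NaOH) added = 0.03981 × 1.146 = 0.04562 mol
n(HCl) used in back-titration = 0.02242 × 0.2025 = 4.540 × 10^-3 mol
n(NaOH) left over = 4.540 × 10^-3 mol (1:1 ratio)
n(NaOH) consumed by analyte = 0.04562 − 4.540 × 10^-3 = 0.04108 mol
From the 1:2 ratio, n(C9H8O4) = 1/2 × 0.04108 = 0.02054 mol
mass of C9H8O4 = 0.02054 × 180.16 = 3.701 g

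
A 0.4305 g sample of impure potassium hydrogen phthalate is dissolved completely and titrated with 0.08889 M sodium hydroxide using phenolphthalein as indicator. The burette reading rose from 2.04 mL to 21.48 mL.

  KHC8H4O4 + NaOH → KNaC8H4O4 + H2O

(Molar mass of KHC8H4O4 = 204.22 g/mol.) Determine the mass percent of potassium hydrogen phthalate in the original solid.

81.97 %

n(NaOH) = 0.01944 L × 0.08889 mol/L = 1.728 × 10^-3 mol
n(KHC8H4O4) = 1.728 × 10^-3 mol (1:1 ratio)
mass of KHC8H4O4 = 1.728 × 10^-3 × 204.22 g/mol = 0.3529 g
% KHC8H4O4 = 0.3529 / 0.4305 × 100 = 81.97 %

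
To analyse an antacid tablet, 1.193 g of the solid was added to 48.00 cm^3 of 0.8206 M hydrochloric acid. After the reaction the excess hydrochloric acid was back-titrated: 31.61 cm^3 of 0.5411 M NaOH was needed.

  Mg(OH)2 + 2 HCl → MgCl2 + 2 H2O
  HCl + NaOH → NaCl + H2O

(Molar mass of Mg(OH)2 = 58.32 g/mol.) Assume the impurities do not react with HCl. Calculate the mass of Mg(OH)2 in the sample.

n(HCl) added = 0.04800 × 0.8206 = 0.03939 mol
n(NaOH) used in back-titration = 0.03161 × 0.5411 = 0.01710 mol
n(HCl) left over = 0.01710 mol (1:1 ratio)
n(HCl) consumed by analyte = 0.03939 − 0.01710 = 0.02228 mol
From the 1:2 ratio, n(Mg(OH)2) = 1/2 × 0.02228 = 0.01114 mol
mass of Mg(OH)2 = 0.01114 × 58.32 = 0.6498 g

0.6498 g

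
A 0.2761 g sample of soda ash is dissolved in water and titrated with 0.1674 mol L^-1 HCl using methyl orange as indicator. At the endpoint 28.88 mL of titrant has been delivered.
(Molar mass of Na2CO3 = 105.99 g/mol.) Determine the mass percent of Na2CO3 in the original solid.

92.79 %

Na2CO3 + 2 HCl → 2 NaCl + H2O + CO2
n(HCl) = 0.02888 L × 0.1674 mol/L = 4.835 × 10^-3 mol
From the 1:2 ratio, n(Na2CO3) = 1/2 × 4.835 × 10^-3 = 2.417 × 10^-3 mol
mass of Na2CO3 = 2.417 × 10^-3 × 105.99 g/mol = 0.2562 g
% Na2CO3 = 0.2562 / 0.2761 × 100 = 92.79 %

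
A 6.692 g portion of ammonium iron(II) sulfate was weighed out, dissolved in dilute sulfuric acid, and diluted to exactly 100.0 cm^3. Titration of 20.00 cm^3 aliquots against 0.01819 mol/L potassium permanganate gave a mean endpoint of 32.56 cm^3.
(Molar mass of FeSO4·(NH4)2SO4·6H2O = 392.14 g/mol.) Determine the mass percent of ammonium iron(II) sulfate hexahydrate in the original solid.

MnO4^- + 5 Fe^2+ + 8 H^+ → Mn^2+ + 5 Fe^3+ + 4 H2O
n(KMnO4) per titration = 0.03256 × 0.01819 = 5.923 × 10^-4 mol
From the 5:1 ratio, n(FeSO4·(NH4)2SO4·6H2O) in each aliquot = 5/1 × 5.923 × 10^-4 = 2.961 × 10^-3 mol
n(FeSO4·(NH4)2SO4·6H2O) in the whole flask = 2.961 × 10^-3 × 100.0/20.00 = 0.01481 mol
mass of FeSO4·(NH4)2SO4·6H2O = 0.01481 × 392.14 = 5.806 g
% FeSO4·(NH4)2SO4·6H2O = 5.806 / 6.692 × 100 = 86.76 %

86.76 %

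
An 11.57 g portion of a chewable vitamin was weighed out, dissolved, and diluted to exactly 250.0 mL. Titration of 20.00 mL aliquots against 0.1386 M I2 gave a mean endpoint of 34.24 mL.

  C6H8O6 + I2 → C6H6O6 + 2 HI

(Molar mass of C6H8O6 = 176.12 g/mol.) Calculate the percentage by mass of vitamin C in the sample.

n(I2) per titration = 0.03424 × 0.1386 = 4.746 × 10^-3 mol
n(C6H8O6) in each aliquot = 4.746 × 10^-3 mol (1:1 ratio)
n(C6H8O6) in the whole flask = 4.746 × 10^-3 × 250.0/20.00 = 0.05932 mol
mass of C6H8O6 = 0.05932 × 176.12 = 10.45 g
% C6H8O6 = 10.45 / 11.57 × 100 = 90.30 %

90.30 %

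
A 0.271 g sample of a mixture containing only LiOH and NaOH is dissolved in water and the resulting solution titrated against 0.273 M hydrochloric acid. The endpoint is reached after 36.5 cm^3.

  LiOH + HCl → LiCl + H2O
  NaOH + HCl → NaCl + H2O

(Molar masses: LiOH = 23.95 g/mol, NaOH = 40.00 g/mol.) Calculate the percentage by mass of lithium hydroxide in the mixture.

70.2 %

n(HCl) = 0.0365 × 0.273 = 9.96 × 10^-3 mol
Let x = n(LiOH), y = n(NaOH).
Titrant: 1x + 1y = 9.96 × 10^-3;  mass: 23.95x + 40.00y = 0.271
Solving, x = 7.95 × 10^-3 mol, y = 2.02 × 10^-3 mol
mass of LiOH = 7.95 × 10^-3 × 23.95 = 0.190 g
% LiOH = 0.190 / 0.271 × 100 = 70.2 %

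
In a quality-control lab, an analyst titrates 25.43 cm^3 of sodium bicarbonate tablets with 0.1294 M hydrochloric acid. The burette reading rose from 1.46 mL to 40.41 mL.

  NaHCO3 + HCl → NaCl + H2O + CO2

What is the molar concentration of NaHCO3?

n(HCl) = 0.03895 L × 0.1294 mol/L = 5.040 × 10^-3 mol
n(NaHCO3) = 5.040 × 10^-3 mol (1:1 mole ratio)
[NaHCO3] = 5.040 × 10^-3 mol / 0.02543 L = 0.1982 mol/L

0.1982 M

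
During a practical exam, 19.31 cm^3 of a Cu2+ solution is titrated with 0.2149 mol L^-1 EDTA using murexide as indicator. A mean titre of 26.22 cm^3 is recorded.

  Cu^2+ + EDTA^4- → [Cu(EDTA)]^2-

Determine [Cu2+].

0.2918 mol/L

n(EDTA) = 0.02622 L × 0.2149 mol/L = 5.635 × 10^-3 mol
n(Cu2+) = 5.635 × 10^-3 mol (1:1 mole ratio)
[Cu2+] = 5.635 × 10^-3 mol / 0.01931 L = 0.2918 mol/L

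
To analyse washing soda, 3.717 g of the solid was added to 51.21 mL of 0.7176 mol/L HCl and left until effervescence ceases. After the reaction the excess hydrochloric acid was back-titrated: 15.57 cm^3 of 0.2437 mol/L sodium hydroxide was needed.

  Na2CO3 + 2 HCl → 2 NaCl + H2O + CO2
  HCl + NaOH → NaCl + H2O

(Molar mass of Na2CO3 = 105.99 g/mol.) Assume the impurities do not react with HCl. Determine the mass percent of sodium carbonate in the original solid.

n(HCl) added = 0.05121 × 0.7176 = 0.03675 mol
n(NaOH) used in back-titration = 0.01557 × 0.2437 = 3.794 × 10^-3 mol
n(HCl) left over = 3.794 × 10^-3 mol (1:1 ratio)
n(HCl) consumed by analyte = 0.03675 − 3.794 × 10^-3 = 0.03295 mol
From the 1:2 ratio, n(Na2CO3) = 1/2 × 0.03295 = 0.01648 mol
mass of Na2CO3 = 0.01648 × 105.99 = 1.746 g
% Na2CO3 = 1.746 / 3.717 × 100 = 46.98 %

46.98 %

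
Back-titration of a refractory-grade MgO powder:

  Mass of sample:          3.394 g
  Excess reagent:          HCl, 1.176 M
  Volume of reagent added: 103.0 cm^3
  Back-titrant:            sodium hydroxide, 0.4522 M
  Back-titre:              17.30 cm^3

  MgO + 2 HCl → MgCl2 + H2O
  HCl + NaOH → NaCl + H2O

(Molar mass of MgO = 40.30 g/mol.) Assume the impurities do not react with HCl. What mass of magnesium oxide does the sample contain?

2.283 g

n(HCl) added = 0.1030 × 1.176 = 0.1211 mol
n(NaOH) used in back-titration = 0.01730 × 0.4522 = 7.823 × 10^-3 mol
n(HCl) left over = 7.823 × 10^-3 mol (1:1 ratio)
n(HCl) consumed by analyte = 0.1211 − 7.823 × 10^-3 = 0.1133 mol
From the 1:2 ratio, n(MgO) = 1/2 × 0.1133 = 0.05665 mol
mass of MgO = 0.05665 × 40.30 = 2.283 g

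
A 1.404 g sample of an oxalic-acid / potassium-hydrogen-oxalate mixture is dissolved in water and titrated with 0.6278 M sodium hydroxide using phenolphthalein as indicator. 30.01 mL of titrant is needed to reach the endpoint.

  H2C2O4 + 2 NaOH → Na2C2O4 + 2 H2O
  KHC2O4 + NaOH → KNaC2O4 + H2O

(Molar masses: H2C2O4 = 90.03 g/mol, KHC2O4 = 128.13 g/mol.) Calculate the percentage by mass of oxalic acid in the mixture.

38.96 %

n(NaOH) = 0.03001 × 0.6278 = 0.01884 mol
Let x = n(H2C2O4), y = n(KHC2O4).
Titrant: 2x + 1y = 0.01884;  mass: 90.03x + 128.13y = 1.404
Solving, x = 6.076 × 10^-3 mol, y = 6.688 × 10^-3 mol
mass of H2C2O4 = 6.076 × 10^-3 × 90.03 = 0.5470 g
% H2C2O4 = 0.5470 / 1.404 × 100 = 38.96 %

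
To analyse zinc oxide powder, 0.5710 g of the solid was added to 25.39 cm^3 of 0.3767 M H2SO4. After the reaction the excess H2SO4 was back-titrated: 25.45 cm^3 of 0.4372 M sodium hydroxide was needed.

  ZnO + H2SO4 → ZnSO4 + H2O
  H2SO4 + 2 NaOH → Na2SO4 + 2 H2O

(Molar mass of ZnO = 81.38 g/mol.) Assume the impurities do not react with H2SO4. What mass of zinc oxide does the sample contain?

0.3256 g

n(H2SO4) added = 0.02539 × 0.3767 = 9.564 × 10^-3 mol
n(NaOH) used in back-titration = 0.02545 × 0.4372 = 0.01113 mol
From the 1:2 ratio, n(H2SO4) left over = 1/2 × 0.01113 = 5.563 × 10^-3 mol
n(H2SO4) consumed by analyte = 9.564 × 10^-3 − 5.563 × 10^-3 = 4.001 × 10^-3 mol
n(ZnO) = 4.001 × 10^-3 mol (1:1 ratio)
mass of ZnO = 4.001 × 10^-3 × 81.38 = 0.3256 g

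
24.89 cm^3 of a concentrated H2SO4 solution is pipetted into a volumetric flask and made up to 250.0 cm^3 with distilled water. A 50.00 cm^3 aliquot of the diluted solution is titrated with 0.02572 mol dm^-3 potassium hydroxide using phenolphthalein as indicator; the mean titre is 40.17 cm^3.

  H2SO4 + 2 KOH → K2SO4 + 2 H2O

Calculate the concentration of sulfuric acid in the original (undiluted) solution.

n(KOH) = 0.04017 × 0.02572 = 1.033 × 10^-3 mol
From the 1:2 ratio, n(H2SO4) in the aliquot = 1/2 × 1.033 × 10^-3 = 5.166 × 10^-4 mol
[H2SO4]_dilute = 5.166 × 10^-4 / 0.05000 = 0.01033 mol/L
Dilution factor = 250.0 / 24.89 = 10.04
[H2SO4]_stock = 0.01033 × 10.04 = 0.1038 mol/L

0.1038 mol/L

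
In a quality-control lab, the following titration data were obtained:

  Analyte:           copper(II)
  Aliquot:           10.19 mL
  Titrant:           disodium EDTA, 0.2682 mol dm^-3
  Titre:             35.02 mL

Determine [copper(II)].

Cu^2+ + EDTA^4- → [Cu(EDTA)]^2-
n(EDTA) = 0.03502 L × 0.2682 mol/L = 9.392 × 10^-3 mol
n(Cu2+) = 9.392 × 10^-3 mol (1:1 mole ratio)
[Cu2+] = 9.392 × 10^-3 mol / 0.01019 L = 0.9217 mol/L

0.9217 mol/L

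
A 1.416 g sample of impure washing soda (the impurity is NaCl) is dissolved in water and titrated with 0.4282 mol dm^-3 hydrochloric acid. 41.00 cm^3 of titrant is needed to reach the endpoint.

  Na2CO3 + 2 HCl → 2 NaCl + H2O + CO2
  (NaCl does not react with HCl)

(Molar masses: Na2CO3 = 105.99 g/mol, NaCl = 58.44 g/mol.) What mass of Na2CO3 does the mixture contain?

0.9304 g

n(HCl) = 0.04100 × 0.4282 = 0.01756 mol
Let x = n(Na2CO3), y = n(NaCl).
Titrant: 2x = 0.01756;  mass: 105.99x + 58.44y = 1.416
Solving, x = 8.778 × 10^-3 mol, y = 8.310 × 10^-3 mol
mass of Na2CO3 = 8.778 × 10^-3 × 105.99 = 0.9304 g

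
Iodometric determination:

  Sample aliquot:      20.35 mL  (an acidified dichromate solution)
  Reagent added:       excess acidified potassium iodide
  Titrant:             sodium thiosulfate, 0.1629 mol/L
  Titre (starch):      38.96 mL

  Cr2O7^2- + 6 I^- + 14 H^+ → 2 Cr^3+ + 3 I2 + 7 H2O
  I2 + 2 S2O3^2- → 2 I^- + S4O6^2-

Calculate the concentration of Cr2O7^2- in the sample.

0.05198 mol/L

n(S2O3^2-) = 0.03896 × 0.1629 = 6.347 × 10^-3 mol
n(I2) = n(S2O3^2-)/2 = 3.173 × 10^-3 mol
From the 1:3 ratio, n(Cr2O7^2-) in the aliquot = 1/3 × 3.173 × 10^-3 = 1.058 × 10^-3 mol
[Cr2O7^2-] = 1.058 × 10^-3 / 0.02035 = 0.05198 mol/L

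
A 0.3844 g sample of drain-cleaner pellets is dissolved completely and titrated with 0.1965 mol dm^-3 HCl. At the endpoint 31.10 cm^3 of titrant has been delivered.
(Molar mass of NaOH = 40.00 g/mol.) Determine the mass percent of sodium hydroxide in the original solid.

63.59 %

NaOH + HCl → NaCl + H2O
n(HCl) = 0.03110 L × 0.1965 mol/L = 6.111 × 10^-3 mol
n(NaOH) = 6.111 × 10^-3 mol (1:1 ratio)
mass of NaOH = 6.111 × 10^-3 × 40.00 g/mol = 0.2444 g
% NaOH = 0.2444 / 0.3844 × 100 = 63.59 %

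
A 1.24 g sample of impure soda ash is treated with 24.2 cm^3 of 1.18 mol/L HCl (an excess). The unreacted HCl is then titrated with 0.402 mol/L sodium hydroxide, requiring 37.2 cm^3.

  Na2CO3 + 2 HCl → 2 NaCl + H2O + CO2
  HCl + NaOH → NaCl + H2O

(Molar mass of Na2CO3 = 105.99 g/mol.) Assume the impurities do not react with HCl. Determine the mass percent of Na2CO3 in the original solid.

58.1 %

n(HCl) added = 0.0242 × 1.18 = 0.0286 mol
n(NaOH) used in back-titration = 0.0372 × 0.402 = 0.0150 mol
n(HCl) left over = 0.0150 mol (1:1 ratio)
n(HCl) consumed by analyte = 0.0286 − 0.0150 = 0.0136 mol
From the 1:2 ratio, n(Na2CO3) = 1/2 × 0.0136 = 6.80 × 10^-3 mol
mass of Na2CO3 = 6.80 × 10^-3 × 105.99 = 0.721 g
% Na2CO3 = 0.721 / 1.24 × 100 = 58.1 %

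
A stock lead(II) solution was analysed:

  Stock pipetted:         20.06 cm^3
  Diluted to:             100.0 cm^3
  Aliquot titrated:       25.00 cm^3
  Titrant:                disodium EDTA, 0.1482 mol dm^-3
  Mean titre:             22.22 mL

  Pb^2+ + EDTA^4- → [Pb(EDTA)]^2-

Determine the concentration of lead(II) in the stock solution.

0.6566 mol/L

n(EDTA) = 0.02222 × 0.1482 = 3.293 × 10^-3 mol
n(Pb2+) in the aliquot = 3.293 × 10^-3 mol (1:1 ratio)
[Pb2+]_dilute = 3.293 × 10^-3 / 0.02500 = 0.1317 mol/L
Dilution factor = 100.0 / 20.06 = 4.985
[Pb2+]_stock = 0.1317 × 4.985 = 0.6566 mol/L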